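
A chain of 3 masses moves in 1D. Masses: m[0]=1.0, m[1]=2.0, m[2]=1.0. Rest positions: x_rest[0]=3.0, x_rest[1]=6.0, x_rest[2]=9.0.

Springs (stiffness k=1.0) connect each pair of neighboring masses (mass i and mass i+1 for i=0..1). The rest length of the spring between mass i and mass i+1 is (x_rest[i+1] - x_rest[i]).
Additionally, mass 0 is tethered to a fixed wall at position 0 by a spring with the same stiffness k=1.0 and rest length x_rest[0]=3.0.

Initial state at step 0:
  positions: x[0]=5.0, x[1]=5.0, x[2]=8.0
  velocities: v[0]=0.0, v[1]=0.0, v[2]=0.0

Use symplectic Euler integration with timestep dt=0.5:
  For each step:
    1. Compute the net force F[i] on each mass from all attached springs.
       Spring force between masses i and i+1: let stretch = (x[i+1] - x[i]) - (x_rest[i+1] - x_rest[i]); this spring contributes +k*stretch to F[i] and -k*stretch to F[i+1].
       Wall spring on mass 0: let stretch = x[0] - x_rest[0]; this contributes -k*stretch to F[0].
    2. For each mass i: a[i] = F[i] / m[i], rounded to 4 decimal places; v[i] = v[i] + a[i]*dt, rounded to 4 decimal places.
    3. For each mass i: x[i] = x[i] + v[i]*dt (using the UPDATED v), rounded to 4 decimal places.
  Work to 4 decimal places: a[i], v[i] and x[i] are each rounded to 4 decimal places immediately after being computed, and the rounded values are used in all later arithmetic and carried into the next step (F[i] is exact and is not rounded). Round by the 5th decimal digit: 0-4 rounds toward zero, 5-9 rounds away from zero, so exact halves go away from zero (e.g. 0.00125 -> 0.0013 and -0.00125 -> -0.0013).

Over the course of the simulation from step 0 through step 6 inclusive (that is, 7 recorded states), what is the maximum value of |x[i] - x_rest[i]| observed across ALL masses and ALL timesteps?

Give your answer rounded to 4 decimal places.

Answer: 2.4199

Derivation:
Step 0: x=[5.0000 5.0000 8.0000] v=[0.0000 0.0000 0.0000]
Step 1: x=[3.7500 5.3750 8.0000] v=[-2.5000 0.7500 0.0000]
Step 2: x=[1.9688 5.8750 8.0938] v=[-3.5625 1.0000 0.1875]
Step 3: x=[0.6719 6.1641 8.3829] v=[-2.5938 0.5782 0.5781]
Step 4: x=[0.5801 6.0440 8.8673] v=[-0.1837 -0.2402 0.9687]
Step 5: x=[1.7092 5.5938 9.3959] v=[2.2582 -0.9004 1.0571]
Step 6: x=[3.3822 5.1333 9.7240] v=[3.3459 -0.9211 0.6561]
Max displacement = 2.4199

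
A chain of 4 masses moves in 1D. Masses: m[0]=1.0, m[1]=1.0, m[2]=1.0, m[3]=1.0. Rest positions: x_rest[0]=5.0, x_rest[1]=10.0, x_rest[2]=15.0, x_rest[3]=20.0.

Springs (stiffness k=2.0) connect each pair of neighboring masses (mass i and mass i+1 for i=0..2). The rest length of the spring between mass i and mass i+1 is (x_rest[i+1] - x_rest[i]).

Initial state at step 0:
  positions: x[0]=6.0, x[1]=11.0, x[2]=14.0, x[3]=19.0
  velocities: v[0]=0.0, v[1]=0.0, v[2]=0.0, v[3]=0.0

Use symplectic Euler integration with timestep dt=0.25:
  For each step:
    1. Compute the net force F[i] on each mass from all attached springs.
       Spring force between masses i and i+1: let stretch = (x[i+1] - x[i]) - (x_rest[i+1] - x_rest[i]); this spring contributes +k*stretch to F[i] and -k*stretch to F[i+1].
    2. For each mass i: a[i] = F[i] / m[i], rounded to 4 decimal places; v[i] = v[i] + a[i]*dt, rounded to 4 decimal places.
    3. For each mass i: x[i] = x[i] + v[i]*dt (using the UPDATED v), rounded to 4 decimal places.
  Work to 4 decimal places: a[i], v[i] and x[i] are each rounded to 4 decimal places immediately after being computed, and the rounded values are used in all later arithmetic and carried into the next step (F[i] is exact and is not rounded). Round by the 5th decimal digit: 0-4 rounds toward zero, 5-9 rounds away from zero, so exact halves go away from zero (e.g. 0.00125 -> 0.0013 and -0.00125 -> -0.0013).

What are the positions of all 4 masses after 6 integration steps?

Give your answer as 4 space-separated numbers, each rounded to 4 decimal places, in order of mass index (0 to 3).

Step 0: x=[6.0000 11.0000 14.0000 19.0000] v=[0.0000 0.0000 0.0000 0.0000]
Step 1: x=[6.0000 10.7500 14.2500 19.0000] v=[0.0000 -1.0000 1.0000 0.0000]
Step 2: x=[5.9688 10.3438 14.6563 19.0313] v=[-0.1250 -1.6250 1.6250 0.1250]
Step 3: x=[5.8594 9.9297 15.0704 19.1407] v=[-0.4375 -1.6563 1.6563 0.4375]
Step 4: x=[5.6338 9.6494 15.3507 19.3663] v=[-0.9024 -1.1211 1.1211 0.9024]
Step 5: x=[5.2852 9.5798 15.4203 19.7150] v=[-1.3946 -0.2783 0.2783 1.3946]
Step 6: x=[4.8484 9.7035 15.2967 20.1518] v=[-1.7473 0.4947 -0.4946 1.7473]

Answer: 4.8484 9.7035 15.2967 20.1518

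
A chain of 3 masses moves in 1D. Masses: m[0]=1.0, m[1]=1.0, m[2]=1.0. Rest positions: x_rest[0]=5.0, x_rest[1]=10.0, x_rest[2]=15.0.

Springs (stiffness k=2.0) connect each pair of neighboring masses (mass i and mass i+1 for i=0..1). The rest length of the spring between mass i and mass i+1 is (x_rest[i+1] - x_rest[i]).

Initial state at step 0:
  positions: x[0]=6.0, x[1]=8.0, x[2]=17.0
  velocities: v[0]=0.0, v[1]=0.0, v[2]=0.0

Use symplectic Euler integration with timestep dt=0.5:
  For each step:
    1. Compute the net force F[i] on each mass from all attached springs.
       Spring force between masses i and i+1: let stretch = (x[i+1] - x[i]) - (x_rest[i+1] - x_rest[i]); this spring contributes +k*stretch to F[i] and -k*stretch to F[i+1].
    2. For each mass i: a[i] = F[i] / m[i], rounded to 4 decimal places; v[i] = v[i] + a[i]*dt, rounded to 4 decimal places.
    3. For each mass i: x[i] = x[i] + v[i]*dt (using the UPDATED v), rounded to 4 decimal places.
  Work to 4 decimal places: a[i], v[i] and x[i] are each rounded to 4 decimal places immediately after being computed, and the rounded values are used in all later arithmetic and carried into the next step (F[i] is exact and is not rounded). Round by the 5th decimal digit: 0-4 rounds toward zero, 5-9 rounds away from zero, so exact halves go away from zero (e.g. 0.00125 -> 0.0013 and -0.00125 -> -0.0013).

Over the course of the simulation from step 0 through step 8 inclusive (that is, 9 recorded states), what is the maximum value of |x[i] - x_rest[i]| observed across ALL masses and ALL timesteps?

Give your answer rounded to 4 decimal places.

Step 0: x=[6.0000 8.0000 17.0000] v=[0.0000 0.0000 0.0000]
Step 1: x=[4.5000 11.5000 15.0000] v=[-3.0000 7.0000 -4.0000]
Step 2: x=[4.0000 13.2500 13.7500] v=[-1.0000 3.5000 -2.5000]
Step 3: x=[5.6250 10.6250 14.7500] v=[3.2500 -5.2500 2.0000]
Step 4: x=[7.2500 7.5625 16.1875] v=[3.2500 -6.1250 2.8750]
Step 5: x=[6.5313 8.6563 15.8125] v=[-1.4375 2.1875 -0.7500]
Step 6: x=[4.3751 12.2657 14.3594] v=[-4.3125 7.2187 -2.9062]
Step 7: x=[3.6642 12.9766 14.3595] v=[-1.4219 1.4218 0.0001]
Step 8: x=[5.1095 9.7228 16.1681] v=[2.8905 -6.5077 3.6172]
Max displacement = 3.2500

Answer: 3.2500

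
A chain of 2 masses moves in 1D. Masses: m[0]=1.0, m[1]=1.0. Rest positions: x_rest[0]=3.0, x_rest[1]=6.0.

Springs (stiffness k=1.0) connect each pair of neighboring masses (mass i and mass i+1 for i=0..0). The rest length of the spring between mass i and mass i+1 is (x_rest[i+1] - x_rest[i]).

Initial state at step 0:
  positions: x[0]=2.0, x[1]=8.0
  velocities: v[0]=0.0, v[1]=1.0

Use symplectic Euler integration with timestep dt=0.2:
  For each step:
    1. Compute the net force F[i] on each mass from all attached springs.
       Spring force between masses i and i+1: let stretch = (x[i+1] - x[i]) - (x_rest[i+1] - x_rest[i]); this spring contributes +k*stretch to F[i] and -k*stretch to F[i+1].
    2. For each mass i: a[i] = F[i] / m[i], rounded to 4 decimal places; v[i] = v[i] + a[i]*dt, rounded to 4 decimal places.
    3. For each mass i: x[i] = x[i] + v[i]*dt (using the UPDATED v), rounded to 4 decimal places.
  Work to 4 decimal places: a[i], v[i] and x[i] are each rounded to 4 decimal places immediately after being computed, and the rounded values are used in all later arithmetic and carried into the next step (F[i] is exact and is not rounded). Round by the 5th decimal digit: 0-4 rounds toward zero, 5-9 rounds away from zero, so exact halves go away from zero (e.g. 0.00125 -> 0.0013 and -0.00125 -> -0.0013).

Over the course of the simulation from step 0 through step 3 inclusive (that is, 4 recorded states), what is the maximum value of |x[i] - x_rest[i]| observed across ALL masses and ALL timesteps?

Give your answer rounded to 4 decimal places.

Step 0: x=[2.0000 8.0000] v=[0.0000 1.0000]
Step 1: x=[2.1200 8.0800] v=[0.6000 0.4000]
Step 2: x=[2.3584 8.0416] v=[1.1920 -0.1920]
Step 3: x=[2.7041 7.8959] v=[1.7286 -0.7286]
Max displacement = 2.0800

Answer: 2.0800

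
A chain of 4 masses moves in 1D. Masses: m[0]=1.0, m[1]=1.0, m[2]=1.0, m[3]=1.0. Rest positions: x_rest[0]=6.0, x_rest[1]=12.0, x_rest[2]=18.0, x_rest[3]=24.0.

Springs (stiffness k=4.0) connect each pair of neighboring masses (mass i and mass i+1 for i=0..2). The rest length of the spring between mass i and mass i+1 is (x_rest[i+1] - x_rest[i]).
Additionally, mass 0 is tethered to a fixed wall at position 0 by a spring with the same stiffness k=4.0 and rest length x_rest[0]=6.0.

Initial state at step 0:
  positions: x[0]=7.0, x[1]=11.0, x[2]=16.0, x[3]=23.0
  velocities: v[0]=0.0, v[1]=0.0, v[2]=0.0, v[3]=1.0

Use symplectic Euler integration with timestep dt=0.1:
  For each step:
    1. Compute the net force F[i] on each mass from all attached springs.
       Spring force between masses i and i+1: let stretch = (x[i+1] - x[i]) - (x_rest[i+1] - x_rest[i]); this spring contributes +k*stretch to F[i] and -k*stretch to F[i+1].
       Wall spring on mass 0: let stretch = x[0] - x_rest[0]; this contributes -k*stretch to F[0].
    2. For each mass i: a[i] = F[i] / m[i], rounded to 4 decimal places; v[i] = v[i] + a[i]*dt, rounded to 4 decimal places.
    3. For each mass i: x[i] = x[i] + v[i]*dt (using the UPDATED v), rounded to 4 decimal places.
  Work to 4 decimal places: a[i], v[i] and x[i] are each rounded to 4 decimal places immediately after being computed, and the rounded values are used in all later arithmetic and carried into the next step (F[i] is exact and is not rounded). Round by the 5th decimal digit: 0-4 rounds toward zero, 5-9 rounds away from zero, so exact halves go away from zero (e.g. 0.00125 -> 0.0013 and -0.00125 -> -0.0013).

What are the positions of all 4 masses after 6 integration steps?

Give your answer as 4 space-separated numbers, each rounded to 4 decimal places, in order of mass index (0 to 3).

Answer: 5.1777 11.5572 17.3885 22.9369

Derivation:
Step 0: x=[7.0000 11.0000 16.0000 23.0000] v=[0.0000 0.0000 0.0000 1.0000]
Step 1: x=[6.8800 11.0400 16.0800 23.0600] v=[-1.2000 0.4000 0.8000 0.6000]
Step 2: x=[6.6512 11.1152 16.2376 23.0808] v=[-2.2880 0.7520 1.5760 0.2080]
Step 3: x=[6.3349 11.2167 16.4640 23.0679] v=[-3.1629 1.0154 2.2643 -0.1293]
Step 4: x=[5.9605 11.3329 16.7447 23.0308] v=[-3.7441 1.1616 2.8069 -0.3709]
Step 5: x=[5.5626 11.4506 17.0604 22.9823] v=[-3.9793 1.1774 3.1566 -0.4853]
Step 6: x=[5.1777 11.5572 17.3885 22.9369] v=[-3.8491 1.0661 3.2814 -0.4541]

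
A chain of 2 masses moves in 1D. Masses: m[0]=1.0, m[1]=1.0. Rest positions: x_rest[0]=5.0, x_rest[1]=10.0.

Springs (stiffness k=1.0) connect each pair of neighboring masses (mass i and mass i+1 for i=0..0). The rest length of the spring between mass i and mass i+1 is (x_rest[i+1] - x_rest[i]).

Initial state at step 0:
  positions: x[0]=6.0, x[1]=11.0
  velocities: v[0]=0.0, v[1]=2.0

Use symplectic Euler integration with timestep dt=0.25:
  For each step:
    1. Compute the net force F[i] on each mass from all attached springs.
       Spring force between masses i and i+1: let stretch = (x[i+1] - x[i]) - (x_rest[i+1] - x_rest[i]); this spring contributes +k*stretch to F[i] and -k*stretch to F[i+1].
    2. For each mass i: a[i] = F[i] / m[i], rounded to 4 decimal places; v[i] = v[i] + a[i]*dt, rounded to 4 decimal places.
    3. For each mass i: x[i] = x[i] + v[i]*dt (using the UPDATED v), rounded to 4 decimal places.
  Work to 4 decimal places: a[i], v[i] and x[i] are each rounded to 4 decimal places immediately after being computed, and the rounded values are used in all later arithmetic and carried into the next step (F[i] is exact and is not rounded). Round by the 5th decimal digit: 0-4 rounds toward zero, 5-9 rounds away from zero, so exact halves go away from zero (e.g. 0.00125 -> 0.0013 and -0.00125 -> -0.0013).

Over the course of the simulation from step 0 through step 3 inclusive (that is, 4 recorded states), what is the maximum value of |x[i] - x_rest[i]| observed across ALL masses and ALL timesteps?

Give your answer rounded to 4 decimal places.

Answer: 2.3790

Derivation:
Step 0: x=[6.0000 11.0000] v=[0.0000 2.0000]
Step 1: x=[6.0000 11.5000] v=[0.0000 2.0000]
Step 2: x=[6.0313 11.9688] v=[0.1250 1.8750]
Step 3: x=[6.1212 12.3790] v=[0.3594 1.6406]
Max displacement = 2.3790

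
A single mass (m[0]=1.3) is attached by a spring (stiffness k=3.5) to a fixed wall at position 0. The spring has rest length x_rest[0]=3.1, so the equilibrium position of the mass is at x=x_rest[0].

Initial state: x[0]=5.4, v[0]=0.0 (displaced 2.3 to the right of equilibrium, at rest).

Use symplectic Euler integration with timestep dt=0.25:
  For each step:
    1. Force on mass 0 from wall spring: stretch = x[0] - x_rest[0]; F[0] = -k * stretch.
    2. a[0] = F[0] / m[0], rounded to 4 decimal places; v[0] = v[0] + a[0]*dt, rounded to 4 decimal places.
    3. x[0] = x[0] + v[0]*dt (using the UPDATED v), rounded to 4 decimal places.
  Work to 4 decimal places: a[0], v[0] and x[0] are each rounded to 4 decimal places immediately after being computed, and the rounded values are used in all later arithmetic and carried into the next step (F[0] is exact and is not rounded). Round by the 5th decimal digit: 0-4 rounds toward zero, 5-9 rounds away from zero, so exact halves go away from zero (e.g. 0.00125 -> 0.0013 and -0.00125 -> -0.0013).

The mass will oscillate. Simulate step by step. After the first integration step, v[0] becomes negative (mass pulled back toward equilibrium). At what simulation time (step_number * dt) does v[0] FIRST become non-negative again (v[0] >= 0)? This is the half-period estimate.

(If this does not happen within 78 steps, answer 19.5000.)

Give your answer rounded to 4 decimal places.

Step 0: x=[5.4000] v=[0.0000]
Step 1: x=[5.0130] v=[-1.5481]
Step 2: x=[4.3041] v=[-2.8357]
Step 3: x=[3.3926] v=[-3.6462]
Step 4: x=[2.4318] v=[-3.8432]
Step 5: x=[1.5834] v=[-3.3935]
Step 6: x=[0.9902] v=[-2.3727]
Step 7: x=[0.7520] v=[-0.9527]
Step 8: x=[0.9089] v=[0.6277]
First v>=0 after going negative at step 8, time=2.0000

Answer: 2.0000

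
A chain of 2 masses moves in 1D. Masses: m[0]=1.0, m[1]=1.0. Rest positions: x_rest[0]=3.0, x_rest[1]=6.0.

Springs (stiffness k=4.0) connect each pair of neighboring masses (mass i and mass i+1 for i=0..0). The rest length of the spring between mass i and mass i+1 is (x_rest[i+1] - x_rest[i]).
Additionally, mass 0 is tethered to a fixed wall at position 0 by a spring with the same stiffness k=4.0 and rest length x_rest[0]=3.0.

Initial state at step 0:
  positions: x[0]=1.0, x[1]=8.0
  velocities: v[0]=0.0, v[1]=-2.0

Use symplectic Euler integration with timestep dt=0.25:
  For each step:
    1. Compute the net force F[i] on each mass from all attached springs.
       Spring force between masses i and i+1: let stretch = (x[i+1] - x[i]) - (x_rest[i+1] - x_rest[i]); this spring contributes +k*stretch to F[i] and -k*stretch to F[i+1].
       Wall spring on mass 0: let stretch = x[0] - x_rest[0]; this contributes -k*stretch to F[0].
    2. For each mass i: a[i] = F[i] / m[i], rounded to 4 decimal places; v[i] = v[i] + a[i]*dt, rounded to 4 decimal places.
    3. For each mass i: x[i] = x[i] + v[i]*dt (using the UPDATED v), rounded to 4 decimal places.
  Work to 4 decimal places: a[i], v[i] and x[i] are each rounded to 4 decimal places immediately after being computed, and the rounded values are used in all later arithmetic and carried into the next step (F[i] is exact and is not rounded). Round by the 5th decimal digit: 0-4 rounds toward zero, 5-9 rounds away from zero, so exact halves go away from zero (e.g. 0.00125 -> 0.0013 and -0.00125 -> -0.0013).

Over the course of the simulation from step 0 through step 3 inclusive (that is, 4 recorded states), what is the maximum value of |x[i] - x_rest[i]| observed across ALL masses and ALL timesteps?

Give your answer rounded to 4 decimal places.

Answer: 2.3437

Derivation:
Step 0: x=[1.0000 8.0000] v=[0.0000 -2.0000]
Step 1: x=[2.5000 6.5000] v=[6.0000 -6.0000]
Step 2: x=[4.3750 4.7500] v=[7.5000 -7.0000]
Step 3: x=[5.2500 3.6563] v=[3.5000 -4.3750]
Max displacement = 2.3437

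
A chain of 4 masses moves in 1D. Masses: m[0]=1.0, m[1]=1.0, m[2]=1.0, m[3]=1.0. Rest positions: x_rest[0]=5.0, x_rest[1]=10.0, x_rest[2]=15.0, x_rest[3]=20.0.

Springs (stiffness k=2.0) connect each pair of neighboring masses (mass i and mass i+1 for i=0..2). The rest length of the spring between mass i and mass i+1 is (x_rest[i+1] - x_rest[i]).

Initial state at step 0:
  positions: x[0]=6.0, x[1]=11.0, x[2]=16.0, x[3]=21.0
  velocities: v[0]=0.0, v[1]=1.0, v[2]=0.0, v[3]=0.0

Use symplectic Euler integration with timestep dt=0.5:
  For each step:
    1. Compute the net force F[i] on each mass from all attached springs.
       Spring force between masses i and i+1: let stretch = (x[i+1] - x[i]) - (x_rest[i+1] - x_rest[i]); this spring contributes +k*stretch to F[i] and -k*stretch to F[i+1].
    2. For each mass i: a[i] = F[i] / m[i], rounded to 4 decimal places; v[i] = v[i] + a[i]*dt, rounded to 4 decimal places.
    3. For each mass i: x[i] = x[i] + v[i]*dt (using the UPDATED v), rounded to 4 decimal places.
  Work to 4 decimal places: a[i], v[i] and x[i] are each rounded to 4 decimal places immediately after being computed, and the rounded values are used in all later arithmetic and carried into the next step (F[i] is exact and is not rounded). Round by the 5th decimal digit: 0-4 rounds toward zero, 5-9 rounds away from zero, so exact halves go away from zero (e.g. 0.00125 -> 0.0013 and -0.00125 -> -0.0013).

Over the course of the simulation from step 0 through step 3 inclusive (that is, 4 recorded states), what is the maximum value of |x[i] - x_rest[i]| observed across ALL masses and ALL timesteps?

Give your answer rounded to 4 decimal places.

Answer: 1.6250

Derivation:
Step 0: x=[6.0000 11.0000 16.0000 21.0000] v=[0.0000 1.0000 0.0000 0.0000]
Step 1: x=[6.0000 11.5000 16.0000 21.0000] v=[0.0000 1.0000 0.0000 0.0000]
Step 2: x=[6.2500 11.5000 16.2500 21.0000] v=[0.5000 0.0000 0.5000 0.0000]
Step 3: x=[6.6250 11.2500 16.5000 21.1250] v=[0.7500 -0.5000 0.5000 0.2500]
Max displacement = 1.6250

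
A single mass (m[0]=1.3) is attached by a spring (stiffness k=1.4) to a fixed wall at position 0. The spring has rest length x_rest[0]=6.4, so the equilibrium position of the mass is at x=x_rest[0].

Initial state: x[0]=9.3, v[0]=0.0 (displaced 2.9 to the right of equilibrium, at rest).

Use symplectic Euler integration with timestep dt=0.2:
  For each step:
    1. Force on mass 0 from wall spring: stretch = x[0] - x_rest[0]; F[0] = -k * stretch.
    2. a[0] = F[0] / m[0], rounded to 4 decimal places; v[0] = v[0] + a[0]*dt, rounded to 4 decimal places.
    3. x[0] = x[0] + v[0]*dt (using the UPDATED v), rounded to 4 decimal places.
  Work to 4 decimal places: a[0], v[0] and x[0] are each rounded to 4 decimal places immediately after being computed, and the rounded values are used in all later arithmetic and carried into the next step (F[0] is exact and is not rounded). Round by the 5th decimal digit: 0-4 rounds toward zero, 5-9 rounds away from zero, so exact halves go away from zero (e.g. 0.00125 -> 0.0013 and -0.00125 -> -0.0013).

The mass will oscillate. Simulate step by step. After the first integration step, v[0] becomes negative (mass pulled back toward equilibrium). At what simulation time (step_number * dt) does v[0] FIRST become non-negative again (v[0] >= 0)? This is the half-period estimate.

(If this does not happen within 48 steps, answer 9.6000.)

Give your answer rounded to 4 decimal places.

Step 0: x=[9.3000] v=[0.0000]
Step 1: x=[9.1751] v=[-0.6246]
Step 2: x=[8.9306] v=[-1.2223]
Step 3: x=[8.5771] v=[-1.7674]
Step 4: x=[8.1298] v=[-2.2363]
Step 5: x=[7.6080] v=[-2.6089]
Step 6: x=[7.0342] v=[-2.8691]
Step 7: x=[6.4331] v=[-3.0057]
Step 8: x=[5.8305] v=[-3.0128]
Step 9: x=[5.2525] v=[-2.8901]
Step 10: x=[4.7239] v=[-2.6429]
Step 11: x=[4.2675] v=[-2.2819]
Step 12: x=[3.9030] v=[-1.8226]
Step 13: x=[3.6460] v=[-1.2848]
Step 14: x=[3.5077] v=[-0.6916]
Step 15: x=[3.4940] v=[-0.0686]
Step 16: x=[3.6055] v=[0.5573]
First v>=0 after going negative at step 16, time=3.2000

Answer: 3.2000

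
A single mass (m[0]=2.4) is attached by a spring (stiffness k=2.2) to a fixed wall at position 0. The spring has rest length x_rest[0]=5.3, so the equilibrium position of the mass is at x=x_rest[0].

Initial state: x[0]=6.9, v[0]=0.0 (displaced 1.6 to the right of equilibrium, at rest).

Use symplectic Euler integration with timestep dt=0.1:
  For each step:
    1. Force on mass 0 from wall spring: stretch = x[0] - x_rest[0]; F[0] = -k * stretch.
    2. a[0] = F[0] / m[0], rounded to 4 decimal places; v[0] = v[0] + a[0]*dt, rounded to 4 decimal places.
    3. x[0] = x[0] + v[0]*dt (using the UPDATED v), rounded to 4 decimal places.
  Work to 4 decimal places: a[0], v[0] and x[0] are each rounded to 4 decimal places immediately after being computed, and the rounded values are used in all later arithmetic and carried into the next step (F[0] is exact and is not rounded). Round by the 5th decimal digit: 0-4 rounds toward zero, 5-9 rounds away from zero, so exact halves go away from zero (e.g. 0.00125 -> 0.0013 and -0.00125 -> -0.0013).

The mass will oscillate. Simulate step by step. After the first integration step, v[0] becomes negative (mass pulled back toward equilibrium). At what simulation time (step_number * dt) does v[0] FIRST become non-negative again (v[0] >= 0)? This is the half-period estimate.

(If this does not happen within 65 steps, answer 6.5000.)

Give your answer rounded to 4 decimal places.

Answer: 3.3000

Derivation:
Step 0: x=[6.9000] v=[0.0000]
Step 1: x=[6.8853] v=[-0.1467]
Step 2: x=[6.8561] v=[-0.2920]
Step 3: x=[6.8126] v=[-0.4346]
Step 4: x=[6.7553] v=[-0.5733]
Step 5: x=[6.6846] v=[-0.7067]
Step 6: x=[6.6012] v=[-0.8336]
Step 7: x=[6.5059] v=[-0.9529]
Step 8: x=[6.3996] v=[-1.0634]
Step 9: x=[6.2832] v=[-1.1642]
Step 10: x=[6.1578] v=[-1.2543]
Step 11: x=[6.0245] v=[-1.3329]
Step 12: x=[5.8846] v=[-1.3993]
Step 13: x=[5.7393] v=[-1.4529]
Step 14: x=[5.5900] v=[-1.4932]
Step 15: x=[5.4380] v=[-1.5198]
Step 16: x=[5.2848] v=[-1.5325]
Step 17: x=[5.1317] v=[-1.5311]
Step 18: x=[4.9801] v=[-1.5157]
Step 19: x=[4.8315] v=[-1.4864]
Step 20: x=[4.6872] v=[-1.4435]
Step 21: x=[4.5485] v=[-1.3873]
Step 22: x=[4.4167] v=[-1.3184]
Step 23: x=[4.2930] v=[-1.2374]
Step 24: x=[4.1785] v=[-1.1451]
Step 25: x=[4.0743] v=[-1.0423]
Step 26: x=[3.9813] v=[-0.9299]
Step 27: x=[3.9004] v=[-0.8090]
Step 28: x=[3.8323] v=[-0.6807]
Step 29: x=[3.7777] v=[-0.5462]
Step 30: x=[3.7370] v=[-0.4067]
Step 31: x=[3.7107] v=[-0.2634]
Step 32: x=[3.6989] v=[-0.1177]
Step 33: x=[3.7018] v=[0.0291]
First v>=0 after going negative at step 33, time=3.3000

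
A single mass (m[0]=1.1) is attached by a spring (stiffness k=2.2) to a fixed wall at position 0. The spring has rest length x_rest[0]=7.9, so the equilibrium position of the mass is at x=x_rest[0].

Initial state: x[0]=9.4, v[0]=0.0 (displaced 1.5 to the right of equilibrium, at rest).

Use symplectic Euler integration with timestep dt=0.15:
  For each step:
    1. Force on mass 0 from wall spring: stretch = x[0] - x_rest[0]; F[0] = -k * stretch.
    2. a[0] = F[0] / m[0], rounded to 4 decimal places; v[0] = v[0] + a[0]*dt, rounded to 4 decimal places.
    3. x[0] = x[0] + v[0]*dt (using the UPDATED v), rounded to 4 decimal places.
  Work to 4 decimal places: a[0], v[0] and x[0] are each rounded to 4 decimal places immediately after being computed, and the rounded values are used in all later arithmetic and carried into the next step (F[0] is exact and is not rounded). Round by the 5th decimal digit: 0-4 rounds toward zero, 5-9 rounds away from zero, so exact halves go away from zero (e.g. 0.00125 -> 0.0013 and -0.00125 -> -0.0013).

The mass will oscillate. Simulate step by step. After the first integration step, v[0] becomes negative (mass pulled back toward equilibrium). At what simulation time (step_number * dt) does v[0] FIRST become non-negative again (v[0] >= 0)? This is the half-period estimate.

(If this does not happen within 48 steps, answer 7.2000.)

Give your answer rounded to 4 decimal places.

Answer: 2.2500

Derivation:
Step 0: x=[9.4000] v=[0.0000]
Step 1: x=[9.3325] v=[-0.4500]
Step 2: x=[9.2005] v=[-0.8798]
Step 3: x=[9.0100] v=[-1.2700]
Step 4: x=[8.7696] v=[-1.6030]
Step 5: x=[8.4900] v=[-1.8639]
Step 6: x=[8.1839] v=[-2.0409]
Step 7: x=[7.8650] v=[-2.1261]
Step 8: x=[7.5477] v=[-2.1156]
Step 9: x=[7.2462] v=[-2.0099]
Step 10: x=[6.9741] v=[-1.8138]
Step 11: x=[6.7437] v=[-1.5360]
Step 12: x=[6.5653] v=[-1.1891]
Step 13: x=[6.4470] v=[-0.7887]
Step 14: x=[6.3941] v=[-0.3528]
Step 15: x=[6.4090] v=[0.0990]
First v>=0 after going negative at step 15, time=2.2500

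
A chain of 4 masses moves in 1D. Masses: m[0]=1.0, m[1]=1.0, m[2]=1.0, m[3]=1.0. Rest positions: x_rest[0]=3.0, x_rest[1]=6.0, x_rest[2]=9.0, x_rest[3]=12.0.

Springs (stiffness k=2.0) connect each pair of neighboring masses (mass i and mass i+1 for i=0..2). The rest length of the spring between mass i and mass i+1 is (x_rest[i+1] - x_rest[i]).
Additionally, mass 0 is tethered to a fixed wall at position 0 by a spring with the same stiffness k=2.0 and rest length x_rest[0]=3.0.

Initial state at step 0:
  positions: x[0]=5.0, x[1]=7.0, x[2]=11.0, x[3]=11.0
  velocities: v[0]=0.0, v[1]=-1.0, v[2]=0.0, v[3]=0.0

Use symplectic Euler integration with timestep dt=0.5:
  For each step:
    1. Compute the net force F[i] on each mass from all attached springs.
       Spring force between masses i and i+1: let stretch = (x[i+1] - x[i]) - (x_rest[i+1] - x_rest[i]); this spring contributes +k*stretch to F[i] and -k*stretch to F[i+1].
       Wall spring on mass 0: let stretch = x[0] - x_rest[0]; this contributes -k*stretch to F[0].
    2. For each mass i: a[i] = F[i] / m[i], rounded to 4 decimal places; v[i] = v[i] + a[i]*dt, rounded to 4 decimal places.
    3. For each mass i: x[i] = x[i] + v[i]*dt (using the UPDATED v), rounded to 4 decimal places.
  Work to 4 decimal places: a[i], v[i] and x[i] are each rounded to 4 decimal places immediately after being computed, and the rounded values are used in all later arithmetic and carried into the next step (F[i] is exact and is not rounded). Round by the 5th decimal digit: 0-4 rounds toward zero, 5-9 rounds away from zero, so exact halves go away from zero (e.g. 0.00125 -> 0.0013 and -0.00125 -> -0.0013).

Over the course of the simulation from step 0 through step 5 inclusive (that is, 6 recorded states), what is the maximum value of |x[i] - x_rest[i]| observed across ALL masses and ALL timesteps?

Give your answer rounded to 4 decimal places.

Answer: 2.6875

Derivation:
Step 0: x=[5.0000 7.0000 11.0000 11.0000] v=[0.0000 -1.0000 0.0000 0.0000]
Step 1: x=[3.5000 7.5000 9.0000 12.5000] v=[-3.0000 1.0000 -4.0000 3.0000]
Step 2: x=[2.2500 6.7500 8.0000 13.7500] v=[-2.5000 -1.5000 -2.0000 2.5000]
Step 3: x=[2.1250 4.3750 9.2500 13.6250] v=[-0.2500 -4.7500 2.5000 -0.2500]
Step 4: x=[2.0625 3.3125 10.2500 12.8125] v=[-0.1250 -2.1250 2.0000 -1.6250]
Step 5: x=[1.5938 5.0938 9.0625 12.2188] v=[-0.9375 3.5625 -2.3750 -1.1875]
Max displacement = 2.6875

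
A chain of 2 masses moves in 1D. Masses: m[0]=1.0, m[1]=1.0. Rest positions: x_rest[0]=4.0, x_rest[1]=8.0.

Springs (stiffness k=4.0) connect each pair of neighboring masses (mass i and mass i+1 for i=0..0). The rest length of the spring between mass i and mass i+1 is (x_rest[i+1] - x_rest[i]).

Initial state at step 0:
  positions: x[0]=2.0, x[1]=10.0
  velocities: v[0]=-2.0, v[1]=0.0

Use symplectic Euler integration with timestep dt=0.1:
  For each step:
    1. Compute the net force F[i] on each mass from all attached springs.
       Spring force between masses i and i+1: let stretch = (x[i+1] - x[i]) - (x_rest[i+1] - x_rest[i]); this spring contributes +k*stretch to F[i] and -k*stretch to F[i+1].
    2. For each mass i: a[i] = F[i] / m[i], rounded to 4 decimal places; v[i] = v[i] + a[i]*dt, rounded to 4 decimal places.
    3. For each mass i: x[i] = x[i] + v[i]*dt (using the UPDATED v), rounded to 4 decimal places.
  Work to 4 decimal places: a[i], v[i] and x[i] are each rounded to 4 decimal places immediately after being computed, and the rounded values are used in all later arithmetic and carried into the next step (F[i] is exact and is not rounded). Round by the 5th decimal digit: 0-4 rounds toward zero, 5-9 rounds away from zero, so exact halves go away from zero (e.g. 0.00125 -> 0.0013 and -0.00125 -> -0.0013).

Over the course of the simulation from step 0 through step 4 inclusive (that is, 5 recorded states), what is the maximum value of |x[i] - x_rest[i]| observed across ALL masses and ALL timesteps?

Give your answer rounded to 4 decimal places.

Answer: 2.0400

Derivation:
Step 0: x=[2.0000 10.0000] v=[-2.0000 0.0000]
Step 1: x=[1.9600 9.8400] v=[-0.4000 -1.6000]
Step 2: x=[2.0752 9.5248] v=[1.1520 -3.1520]
Step 3: x=[2.3284 9.0716] v=[2.5318 -4.5318]
Step 4: x=[2.6913 8.5087] v=[3.6291 -5.6291]
Max displacement = 2.0400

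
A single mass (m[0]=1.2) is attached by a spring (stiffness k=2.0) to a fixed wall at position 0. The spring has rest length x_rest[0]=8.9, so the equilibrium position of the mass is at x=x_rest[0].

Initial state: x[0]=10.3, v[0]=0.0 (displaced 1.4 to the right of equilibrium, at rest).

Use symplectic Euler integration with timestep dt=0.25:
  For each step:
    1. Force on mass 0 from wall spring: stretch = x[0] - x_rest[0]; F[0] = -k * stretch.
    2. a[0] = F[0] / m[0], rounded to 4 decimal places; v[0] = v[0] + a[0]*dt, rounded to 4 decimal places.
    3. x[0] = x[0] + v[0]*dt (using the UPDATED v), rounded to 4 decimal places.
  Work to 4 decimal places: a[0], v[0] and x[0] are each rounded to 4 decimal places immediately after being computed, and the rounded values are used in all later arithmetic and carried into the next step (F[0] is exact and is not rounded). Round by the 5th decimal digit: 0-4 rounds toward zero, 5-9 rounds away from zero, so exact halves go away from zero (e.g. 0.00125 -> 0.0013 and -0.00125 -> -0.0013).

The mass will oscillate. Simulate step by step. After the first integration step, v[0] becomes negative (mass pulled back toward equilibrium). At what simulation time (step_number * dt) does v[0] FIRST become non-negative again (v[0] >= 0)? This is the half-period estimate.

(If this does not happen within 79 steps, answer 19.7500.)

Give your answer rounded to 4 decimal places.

Step 0: x=[10.3000] v=[0.0000]
Step 1: x=[10.1542] v=[-0.5833]
Step 2: x=[9.8777] v=[-1.1059]
Step 3: x=[9.4994] v=[-1.5133]
Step 4: x=[9.0586] v=[-1.7631]
Step 5: x=[8.6013] v=[-1.8292]
Step 6: x=[8.1751] v=[-1.7048]
Step 7: x=[7.8244] v=[-1.4028]
Step 8: x=[7.5858] v=[-0.9546]
Step 9: x=[7.4841] v=[-0.4070]
Step 10: x=[7.5299] v=[0.1830]
First v>=0 after going negative at step 10, time=2.5000

Answer: 2.5000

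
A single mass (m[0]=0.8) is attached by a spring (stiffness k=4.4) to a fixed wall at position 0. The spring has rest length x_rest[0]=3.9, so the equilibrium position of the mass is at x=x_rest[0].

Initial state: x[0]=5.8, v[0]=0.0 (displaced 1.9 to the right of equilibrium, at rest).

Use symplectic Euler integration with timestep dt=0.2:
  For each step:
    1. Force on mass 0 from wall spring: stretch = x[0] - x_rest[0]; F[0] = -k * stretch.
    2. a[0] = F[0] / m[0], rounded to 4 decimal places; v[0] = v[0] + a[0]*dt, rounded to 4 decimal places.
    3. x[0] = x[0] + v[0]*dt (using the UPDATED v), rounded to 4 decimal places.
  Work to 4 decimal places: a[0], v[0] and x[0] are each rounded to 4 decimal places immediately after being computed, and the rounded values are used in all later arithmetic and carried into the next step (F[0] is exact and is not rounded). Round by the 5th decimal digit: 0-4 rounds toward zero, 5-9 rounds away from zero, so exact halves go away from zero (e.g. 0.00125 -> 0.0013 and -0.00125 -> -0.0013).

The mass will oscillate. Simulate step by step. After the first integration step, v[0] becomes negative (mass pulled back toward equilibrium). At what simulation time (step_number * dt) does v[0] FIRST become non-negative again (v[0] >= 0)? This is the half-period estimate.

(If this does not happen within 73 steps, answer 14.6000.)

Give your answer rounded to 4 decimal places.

Answer: 1.4000

Derivation:
Step 0: x=[5.8000] v=[0.0000]
Step 1: x=[5.3820] v=[-2.0900]
Step 2: x=[4.6380] v=[-3.7202]
Step 3: x=[3.7316] v=[-4.5320]
Step 4: x=[2.8622] v=[-4.3468]
Step 5: x=[2.2212] v=[-3.2052]
Step 6: x=[1.9495] v=[-1.3585]
Step 7: x=[2.1069] v=[0.7871]
First v>=0 after going negative at step 7, time=1.4000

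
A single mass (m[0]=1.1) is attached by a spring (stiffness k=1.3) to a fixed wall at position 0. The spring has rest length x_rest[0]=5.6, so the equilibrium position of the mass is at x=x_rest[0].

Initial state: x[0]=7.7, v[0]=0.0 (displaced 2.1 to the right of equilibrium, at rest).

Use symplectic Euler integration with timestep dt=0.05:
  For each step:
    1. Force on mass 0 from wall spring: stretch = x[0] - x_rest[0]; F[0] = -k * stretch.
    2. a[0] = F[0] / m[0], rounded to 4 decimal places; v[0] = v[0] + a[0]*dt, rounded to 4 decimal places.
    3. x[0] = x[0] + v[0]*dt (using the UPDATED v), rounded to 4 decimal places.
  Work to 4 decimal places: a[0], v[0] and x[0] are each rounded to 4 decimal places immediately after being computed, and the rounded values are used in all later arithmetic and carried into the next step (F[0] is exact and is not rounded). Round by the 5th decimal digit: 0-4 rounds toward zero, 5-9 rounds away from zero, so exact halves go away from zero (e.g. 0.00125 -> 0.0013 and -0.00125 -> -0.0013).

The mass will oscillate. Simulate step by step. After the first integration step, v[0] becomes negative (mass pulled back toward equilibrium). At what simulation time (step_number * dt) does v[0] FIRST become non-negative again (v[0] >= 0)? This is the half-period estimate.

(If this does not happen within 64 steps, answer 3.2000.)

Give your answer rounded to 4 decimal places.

Answer: 2.9000

Derivation:
Step 0: x=[7.7000] v=[0.0000]
Step 1: x=[7.6938] v=[-0.1241]
Step 2: x=[7.6814] v=[-0.2478]
Step 3: x=[7.6629] v=[-0.3708]
Step 4: x=[7.6383] v=[-0.4927]
Step 5: x=[7.6076] v=[-0.6131]
Step 6: x=[7.5710] v=[-0.7317]
Step 7: x=[7.5286] v=[-0.8482]
Step 8: x=[7.4805] v=[-0.9622]
Step 9: x=[7.4268] v=[-1.0733]
Step 10: x=[7.3677] v=[-1.1812]
Step 11: x=[7.3034] v=[-1.2857]
Step 12: x=[7.2341] v=[-1.3864]
Step 13: x=[7.1600] v=[-1.4830]
Step 14: x=[7.0812] v=[-1.5752]
Step 15: x=[6.9981] v=[-1.6627]
Step 16: x=[6.9108] v=[-1.7453]
Step 17: x=[6.8197] v=[-1.8228]
Step 18: x=[6.7250] v=[-1.8949]
Step 19: x=[6.6269] v=[-1.9614]
Step 20: x=[6.5258] v=[-2.0221]
Step 21: x=[6.4220] v=[-2.0768]
Step 22: x=[6.3157] v=[-2.1254]
Step 23: x=[6.2073] v=[-2.1677]
Step 24: x=[6.0971] v=[-2.2036]
Step 25: x=[5.9855] v=[-2.2330]
Step 26: x=[5.8727] v=[-2.2558]
Step 27: x=[5.7591] v=[-2.2719]
Step 28: x=[5.6450] v=[-2.2813]
Step 29: x=[5.5308] v=[-2.2840]
Step 30: x=[5.4168] v=[-2.2799]
Step 31: x=[5.3033] v=[-2.2691]
Step 32: x=[5.1907] v=[-2.2516]
Step 33: x=[5.0793] v=[-2.2274]
Step 34: x=[4.9695] v=[-2.1966]
Step 35: x=[4.8615] v=[-2.1593]
Step 36: x=[4.7557] v=[-2.1157]
Step 37: x=[4.6524] v=[-2.0658]
Step 38: x=[4.5519] v=[-2.0098]
Step 39: x=[4.4545] v=[-1.9479]
Step 40: x=[4.3605] v=[-1.8802]
Step 41: x=[4.2702] v=[-1.8070]
Step 42: x=[4.1838] v=[-1.7284]
Step 43: x=[4.1016] v=[-1.6447]
Step 44: x=[4.0238] v=[-1.5562]
Step 45: x=[3.9506] v=[-1.4631]
Step 46: x=[3.8823] v=[-1.3656]
Step 47: x=[3.8191] v=[-1.2641]
Step 48: x=[3.7612] v=[-1.1589]
Step 49: x=[3.7087] v=[-1.0502]
Step 50: x=[3.6618] v=[-0.9384]
Step 51: x=[3.6206] v=[-0.8239]
Step 52: x=[3.5853] v=[-0.7069]
Step 53: x=[3.5559] v=[-0.5879]
Step 54: x=[3.5325] v=[-0.4671]
Step 55: x=[3.5153] v=[-0.3449]
Step 56: x=[3.5042] v=[-0.2217]
Step 57: x=[3.4993] v=[-0.0979]
Step 58: x=[3.5006] v=[0.0262]
First v>=0 after going negative at step 58, time=2.9000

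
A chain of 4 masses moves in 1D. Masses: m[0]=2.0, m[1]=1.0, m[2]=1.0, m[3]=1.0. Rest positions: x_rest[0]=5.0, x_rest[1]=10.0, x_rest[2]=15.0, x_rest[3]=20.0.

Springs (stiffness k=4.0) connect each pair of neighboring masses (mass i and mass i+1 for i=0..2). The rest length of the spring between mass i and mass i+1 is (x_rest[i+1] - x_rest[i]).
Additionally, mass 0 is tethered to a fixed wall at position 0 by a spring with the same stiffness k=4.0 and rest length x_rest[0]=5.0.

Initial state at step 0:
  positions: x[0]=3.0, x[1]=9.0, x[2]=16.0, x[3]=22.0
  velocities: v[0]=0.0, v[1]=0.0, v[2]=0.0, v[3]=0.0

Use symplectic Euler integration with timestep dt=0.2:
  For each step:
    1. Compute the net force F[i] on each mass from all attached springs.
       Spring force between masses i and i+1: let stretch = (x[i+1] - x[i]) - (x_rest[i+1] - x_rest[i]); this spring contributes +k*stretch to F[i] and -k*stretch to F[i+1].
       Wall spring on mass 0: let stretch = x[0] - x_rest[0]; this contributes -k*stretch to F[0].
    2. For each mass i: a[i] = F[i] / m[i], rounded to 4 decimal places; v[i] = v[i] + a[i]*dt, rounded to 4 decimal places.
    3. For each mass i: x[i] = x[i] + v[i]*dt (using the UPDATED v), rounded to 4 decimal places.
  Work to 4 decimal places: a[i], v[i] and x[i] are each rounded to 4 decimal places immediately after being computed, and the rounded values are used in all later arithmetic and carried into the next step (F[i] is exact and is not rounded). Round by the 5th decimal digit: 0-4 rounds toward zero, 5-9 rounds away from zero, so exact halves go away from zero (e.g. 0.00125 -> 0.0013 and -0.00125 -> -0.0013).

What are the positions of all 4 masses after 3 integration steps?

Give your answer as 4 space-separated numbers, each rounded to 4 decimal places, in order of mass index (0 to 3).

Step 0: x=[3.0000 9.0000 16.0000 22.0000] v=[0.0000 0.0000 0.0000 0.0000]
Step 1: x=[3.2400 9.1600 15.8400 21.8400] v=[1.2000 0.8000 -0.8000 -0.8000]
Step 2: x=[3.6944 9.4416 15.5712 21.5200] v=[2.2720 1.4080 -1.3440 -1.6000]
Step 3: x=[4.3130 9.7844 15.2735 21.0482] v=[3.0931 1.7139 -1.4886 -2.3590]

Answer: 4.3130 9.7844 15.2735 21.0482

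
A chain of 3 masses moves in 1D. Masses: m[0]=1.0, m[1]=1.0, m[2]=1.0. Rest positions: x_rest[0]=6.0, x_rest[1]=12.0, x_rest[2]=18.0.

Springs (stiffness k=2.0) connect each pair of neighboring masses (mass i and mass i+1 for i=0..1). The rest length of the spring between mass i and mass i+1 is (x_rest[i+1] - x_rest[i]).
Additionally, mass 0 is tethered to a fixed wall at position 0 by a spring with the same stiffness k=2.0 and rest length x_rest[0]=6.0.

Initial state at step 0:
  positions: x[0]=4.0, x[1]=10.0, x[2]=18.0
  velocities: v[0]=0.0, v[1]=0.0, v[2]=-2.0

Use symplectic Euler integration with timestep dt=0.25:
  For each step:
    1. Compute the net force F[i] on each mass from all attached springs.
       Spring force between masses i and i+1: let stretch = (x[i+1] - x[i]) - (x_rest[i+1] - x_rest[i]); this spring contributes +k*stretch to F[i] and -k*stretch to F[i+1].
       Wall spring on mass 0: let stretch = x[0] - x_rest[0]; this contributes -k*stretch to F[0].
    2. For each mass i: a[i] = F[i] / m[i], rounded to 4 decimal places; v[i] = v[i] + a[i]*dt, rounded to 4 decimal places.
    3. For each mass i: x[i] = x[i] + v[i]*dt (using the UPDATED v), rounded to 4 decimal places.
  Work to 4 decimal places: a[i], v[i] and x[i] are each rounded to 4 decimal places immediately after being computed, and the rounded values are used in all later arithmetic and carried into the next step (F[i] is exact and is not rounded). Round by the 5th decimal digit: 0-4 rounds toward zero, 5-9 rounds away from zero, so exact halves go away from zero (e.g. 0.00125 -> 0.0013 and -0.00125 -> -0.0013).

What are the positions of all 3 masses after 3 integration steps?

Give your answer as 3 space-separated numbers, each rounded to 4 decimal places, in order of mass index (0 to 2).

Step 0: x=[4.0000 10.0000 18.0000] v=[0.0000 0.0000 -2.0000]
Step 1: x=[4.2500 10.2500 17.2500] v=[1.0000 1.0000 -3.0000]
Step 2: x=[4.7188 10.6250 16.3750] v=[1.8750 1.5000 -3.5000]
Step 3: x=[5.3360 10.9805 15.5313] v=[2.4687 1.4219 -3.3750]

Answer: 5.3360 10.9805 15.5313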